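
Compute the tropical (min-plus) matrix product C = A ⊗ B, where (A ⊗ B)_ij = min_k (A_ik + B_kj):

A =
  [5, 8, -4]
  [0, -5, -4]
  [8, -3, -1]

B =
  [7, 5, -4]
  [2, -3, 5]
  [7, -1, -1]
A ⊗ B =
  [3, -5, -5]
  [-3, -8, -5]
  [-1, -6, -2]

Apply the min-plus product entry-by-entry:
  C[0][0] = min over k of (A[0][0] + B[0][0] = 5 + 7 = 12, A[0][1] + B[1][0] = 8 + 2 = 10, A[0][2] + B[2][0] = -4 + 7 = 3) = 3 (attained at k = 2)
  C[0][1] = min over k of (A[0][0] + B[0][1] = 5 + 5 = 10, A[0][1] + B[1][1] = 8 + -3 = 5, A[0][2] + B[2][1] = -4 + -1 = -5) = -5 (attained at k = 2)
  C[0][2] = min over k of (A[0][0] + B[0][2] = 5 + -4 = 1, A[0][1] + B[1][2] = 8 + 5 = 13, A[0][2] + B[2][2] = -4 + -1 = -5) = -5 (attained at k = 2)
  C[1][0] = min over k of (A[1][0] + B[0][0] = 0 + 7 = 7, A[1][1] + B[1][0] = -5 + 2 = -3, A[1][2] + B[2][0] = -4 + 7 = 3) = -3 (attained at k = 1)
  C[1][1] = min over k of (A[1][0] + B[0][1] = 0 + 5 = 5, A[1][1] + B[1][1] = -5 + -3 = -8, A[1][2] + B[2][1] = -4 + -1 = -5) = -8 (attained at k = 1)
  C[1][2] = min over k of (A[1][0] + B[0][2] = 0 + -4 = -4, A[1][1] + B[1][2] = -5 + 5 = 0, A[1][2] + B[2][2] = -4 + -1 = -5) = -5 (attained at k = 2)
  C[2][0] = min over k of (A[2][0] + B[0][0] = 8 + 7 = 15, A[2][1] + B[1][0] = -3 + 2 = -1, A[2][2] + B[2][0] = -1 + 7 = 6) = -1 (attained at k = 1)
  C[2][1] = min over k of (A[2][0] + B[0][1] = 8 + 5 = 13, A[2][1] + B[1][1] = -3 + -3 = -6, A[2][2] + B[2][1] = -1 + -1 = -2) = -6 (attained at k = 1)
  C[2][2] = min over k of (A[2][0] + B[0][2] = 8 + -4 = 4, A[2][1] + B[1][2] = -3 + 5 = 2, A[2][2] + B[2][2] = -1 + -1 = -2) = -2 (attained at k = 2)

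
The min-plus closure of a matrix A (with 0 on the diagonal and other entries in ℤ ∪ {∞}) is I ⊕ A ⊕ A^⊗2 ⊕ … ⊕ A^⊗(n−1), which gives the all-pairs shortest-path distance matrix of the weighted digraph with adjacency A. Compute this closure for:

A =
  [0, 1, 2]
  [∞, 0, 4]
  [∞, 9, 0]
Closure =
  [0, 1, 2]
  [∞, 0, 4]
  [∞, 9, 0]

This is the Floyd-Warshall all-pairs shortest-path computation. For each intermediate vertex k = 0, 1, …, 2, update dist[i][j] ← min(dist[i][j], dist[i][k] + dist[k][j]). The final matrix gives, for each (i, j), the minimum total weight of any directed path from i to j (possibly empty when i = j).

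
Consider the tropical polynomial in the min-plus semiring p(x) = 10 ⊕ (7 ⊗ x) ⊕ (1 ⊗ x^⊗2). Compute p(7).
p(7) = 10

A tropical monomial a ⊗ x^⊗i evaluates to a + i · x. Evaluating each term at x = 7:
  Term 0 contributes 10 + 0 · 7 = 10
  Term 1 contributes 7 + 1 · 7 = 14
  Term 2 contributes 1 + 2 · 7 = 15
p(7) = ⊕ of these = min[10, 14, 15] = 10.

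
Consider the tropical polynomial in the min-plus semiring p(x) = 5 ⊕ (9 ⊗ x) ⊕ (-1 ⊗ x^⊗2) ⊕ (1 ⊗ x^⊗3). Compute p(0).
p(0) = -1

A tropical monomial a ⊗ x^⊗i evaluates to a + i · x. Evaluating each term at x = 0:
  Term 0 contributes 5 + 0 · 0 = 5
  Term 1 contributes 9 + 1 · 0 = 9
  Term 2 contributes -1 + 2 · 0 = -1
  Term 3 contributes 1 + 3 · 0 = 1
p(0) = ⊕ of these = min[5, 9, -1, 1] = -1.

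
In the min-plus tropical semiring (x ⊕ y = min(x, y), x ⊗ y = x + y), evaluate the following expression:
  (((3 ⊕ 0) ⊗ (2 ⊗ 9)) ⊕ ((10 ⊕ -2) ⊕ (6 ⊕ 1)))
(((3 ⊕ 0) ⊗ (2 ⊗ 9)) ⊕ ((10 ⊕ -2) ⊕ (6 ⊕ 1))) = -2

Expand innermost to outermost. Recall ⊕ takes the minimum of its arguments and ⊗ takes their sum. Working out the expression (((3 ⊕ 0) ⊗ (2 ⊗ 9)) ⊕ ((10 ⊕ -2) ⊕ (6 ⊕ 1))) gives -2.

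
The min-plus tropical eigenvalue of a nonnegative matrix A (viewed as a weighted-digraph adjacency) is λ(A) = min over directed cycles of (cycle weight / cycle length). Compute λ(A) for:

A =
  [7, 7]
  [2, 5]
λ(A) = 9/2

Enumerate directed cycles and compute their means (weight / length). Sample:
  cycle 0 → 0: weight = 7, length = 1, mean = 7/1 ≈ 7.000
  cycle 1 → 1: weight = 5, length = 1, mean = 5/1 ≈ 5.000
  cycle 0 → 1 → 0: weight = 9, length = 2, mean = 9/2 ≈ 4.500
  cycle 1 → 0 → 1: weight = 9, length = 2, mean = 9/2 ≈ 4.500
Minimum mean = 4.500, attained e.g. along the cycle 0 → 1 → 0 with weight 9 and length 2. So λ(A) = 9/2 = 9/2.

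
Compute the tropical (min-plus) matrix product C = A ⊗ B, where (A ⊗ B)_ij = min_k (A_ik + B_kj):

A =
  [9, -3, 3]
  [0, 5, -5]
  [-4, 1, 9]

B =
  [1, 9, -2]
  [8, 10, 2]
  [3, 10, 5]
A ⊗ B =
  [5, 7, -1]
  [-2, 5, -2]
  [-3, 5, -6]

Apply the min-plus product entry-by-entry:
  C[0][0] = min over k of (A[0][0] + B[0][0] = 9 + 1 = 10, A[0][1] + B[1][0] = -3 + 8 = 5, A[0][2] + B[2][0] = 3 + 3 = 6) = 5 (attained at k = 1)
  C[0][1] = min over k of (A[0][0] + B[0][1] = 9 + 9 = 18, A[0][1] + B[1][1] = -3 + 10 = 7, A[0][2] + B[2][1] = 3 + 10 = 13) = 7 (attained at k = 1)
  C[0][2] = min over k of (A[0][0] + B[0][2] = 9 + -2 = 7, A[0][1] + B[1][2] = -3 + 2 = -1, A[0][2] + B[2][2] = 3 + 5 = 8) = -1 (attained at k = 1)
  C[1][0] = min over k of (A[1][0] + B[0][0] = 0 + 1 = 1, A[1][1] + B[1][0] = 5 + 8 = 13, A[1][2] + B[2][0] = -5 + 3 = -2) = -2 (attained at k = 2)
  C[1][1] = min over k of (A[1][0] + B[0][1] = 0 + 9 = 9, A[1][1] + B[1][1] = 5 + 10 = 15, A[1][2] + B[2][1] = -5 + 10 = 5) = 5 (attained at k = 2)
  C[1][2] = min over k of (A[1][0] + B[0][2] = 0 + -2 = -2, A[1][1] + B[1][2] = 5 + 2 = 7, A[1][2] + B[2][2] = -5 + 5 = 0) = -2 (attained at k = 0)
  C[2][0] = min over k of (A[2][0] + B[0][0] = -4 + 1 = -3, A[2][1] + B[1][0] = 1 + 8 = 9, A[2][2] + B[2][0] = 9 + 3 = 12) = -3 (attained at k = 0)
  C[2][1] = min over k of (A[2][0] + B[0][1] = -4 + 9 = 5, A[2][1] + B[1][1] = 1 + 10 = 11, A[2][2] + B[2][1] = 9 + 10 = 19) = 5 (attained at k = 0)
  C[2][2] = min over k of (A[2][0] + B[0][2] = -4 + -2 = -6, A[2][1] + B[1][2] = 1 + 2 = 3, A[2][2] + B[2][2] = 9 + 5 = 14) = -6 (attained at k = 0)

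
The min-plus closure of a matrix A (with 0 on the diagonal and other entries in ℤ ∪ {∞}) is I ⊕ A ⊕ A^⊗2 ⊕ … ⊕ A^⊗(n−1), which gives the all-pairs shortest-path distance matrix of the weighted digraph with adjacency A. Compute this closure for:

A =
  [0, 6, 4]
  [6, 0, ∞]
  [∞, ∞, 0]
Closure =
  [0, 6, 4]
  [6, 0, 10]
  [∞, ∞, 0]

This is the Floyd-Warshall all-pairs shortest-path computation. For each intermediate vertex k = 0, 1, …, 2, update dist[i][j] ← min(dist[i][j], dist[i][k] + dist[k][j]). The final matrix gives, for each (i, j), the minimum total weight of any directed path from i to j (possibly empty when i = j).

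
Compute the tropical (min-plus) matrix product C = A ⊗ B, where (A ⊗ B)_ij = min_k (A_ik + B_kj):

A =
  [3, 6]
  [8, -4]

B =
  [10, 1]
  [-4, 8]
A ⊗ B =
  [2, 4]
  [-8, 4]

Apply the min-plus product entry-by-entry:
  C[0][0] = min over k of (A[0][0] + B[0][0] = 3 + 10 = 13, A[0][1] + B[1][0] = 6 + -4 = 2) = 2 (attained at k = 1)
  C[0][1] = min over k of (A[0][0] + B[0][1] = 3 + 1 = 4, A[0][1] + B[1][1] = 6 + 8 = 14) = 4 (attained at k = 0)
  C[1][0] = min over k of (A[1][0] + B[0][0] = 8 + 10 = 18, A[1][1] + B[1][0] = -4 + -4 = -8) = -8 (attained at k = 1)
  C[1][1] = min over k of (A[1][0] + B[0][1] = 8 + 1 = 9, A[1][1] + B[1][1] = -4 + 8 = 4) = 4 (attained at k = 1)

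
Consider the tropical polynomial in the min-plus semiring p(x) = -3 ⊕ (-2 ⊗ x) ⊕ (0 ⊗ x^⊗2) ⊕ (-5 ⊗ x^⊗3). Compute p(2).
p(2) = -3

A tropical monomial a ⊗ x^⊗i evaluates to a + i · x. Evaluating each term at x = 2:
  Term 0 contributes -3 + 0 · 2 = -3
  Term 1 contributes -2 + 1 · 2 = 0
  Term 2 contributes 0 + 2 · 2 = 4
  Term 3 contributes -5 + 3 · 2 = 1
p(2) = ⊕ of these = min[-3, 0, 4, 1] = -3.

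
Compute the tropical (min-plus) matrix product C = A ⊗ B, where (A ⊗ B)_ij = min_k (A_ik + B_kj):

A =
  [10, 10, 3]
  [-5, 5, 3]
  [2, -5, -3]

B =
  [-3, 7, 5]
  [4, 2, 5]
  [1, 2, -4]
A ⊗ B =
  [4, 5, -1]
  [-8, 2, -1]
  [-2, -3, -7]

Apply the min-plus product entry-by-entry:
  C[0][0] = min over k of (A[0][0] + B[0][0] = 10 + -3 = 7, A[0][1] + B[1][0] = 10 + 4 = 14, A[0][2] + B[2][0] = 3 + 1 = 4) = 4 (attained at k = 2)
  C[0][1] = min over k of (A[0][0] + B[0][1] = 10 + 7 = 17, A[0][1] + B[1][1] = 10 + 2 = 12, A[0][2] + B[2][1] = 3 + 2 = 5) = 5 (attained at k = 2)
  C[0][2] = min over k of (A[0][0] + B[0][2] = 10 + 5 = 15, A[0][1] + B[1][2] = 10 + 5 = 15, A[0][2] + B[2][2] = 3 + -4 = -1) = -1 (attained at k = 2)
  C[1][0] = min over k of (A[1][0] + B[0][0] = -5 + -3 = -8, A[1][1] + B[1][0] = 5 + 4 = 9, A[1][2] + B[2][0] = 3 + 1 = 4) = -8 (attained at k = 0)
  C[1][1] = min over k of (A[1][0] + B[0][1] = -5 + 7 = 2, A[1][1] + B[1][1] = 5 + 2 = 7, A[1][2] + B[2][1] = 3 + 2 = 5) = 2 (attained at k = 0)
  C[1][2] = min over k of (A[1][0] + B[0][2] = -5 + 5 = 0, A[1][1] + B[1][2] = 5 + 5 = 10, A[1][2] + B[2][2] = 3 + -4 = -1) = -1 (attained at k = 2)
  C[2][0] = min over k of (A[2][0] + B[0][0] = 2 + -3 = -1, A[2][1] + B[1][0] = -5 + 4 = -1, A[2][2] + B[2][0] = -3 + 1 = -2) = -2 (attained at k = 2)
  C[2][1] = min over k of (A[2][0] + B[0][1] = 2 + 7 = 9, A[2][1] + B[1][1] = -5 + 2 = -3, A[2][2] + B[2][1] = -3 + 2 = -1) = -3 (attained at k = 1)
  C[2][2] = min over k of (A[2][0] + B[0][2] = 2 + 5 = 7, A[2][1] + B[1][2] = -5 + 5 = 0, A[2][2] + B[2][2] = -3 + -4 = -7) = -7 (attained at k = 2)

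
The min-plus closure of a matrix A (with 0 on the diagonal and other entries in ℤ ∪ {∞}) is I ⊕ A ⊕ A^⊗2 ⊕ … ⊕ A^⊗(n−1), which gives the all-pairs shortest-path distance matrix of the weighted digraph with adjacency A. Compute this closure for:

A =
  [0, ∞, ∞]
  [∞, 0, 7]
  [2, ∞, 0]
Closure =
  [0, ∞, ∞]
  [9, 0, 7]
  [2, ∞, 0]

This is the Floyd-Warshall all-pairs shortest-path computation. For each intermediate vertex k = 0, 1, …, 2, update dist[i][j] ← min(dist[i][j], dist[i][k] + dist[k][j]). The final matrix gives, for each (i, j), the minimum total weight of any directed path from i to j (possibly empty when i = j).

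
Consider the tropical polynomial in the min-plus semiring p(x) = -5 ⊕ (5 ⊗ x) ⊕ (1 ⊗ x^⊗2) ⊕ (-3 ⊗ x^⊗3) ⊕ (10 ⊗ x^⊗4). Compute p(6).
p(6) = -5

A tropical monomial a ⊗ x^⊗i evaluates to a + i · x. Evaluating each term at x = 6:
  Term 0 contributes -5 + 0 · 6 = -5
  Term 1 contributes 5 + 1 · 6 = 11
  Term 2 contributes 1 + 2 · 6 = 13
  Term 3 contributes -3 + 3 · 6 = 15
  Term 4 contributes 10 + 4 · 6 = 34
p(6) = ⊕ of these = min[-5, 11, 13, 15, 34] = -5.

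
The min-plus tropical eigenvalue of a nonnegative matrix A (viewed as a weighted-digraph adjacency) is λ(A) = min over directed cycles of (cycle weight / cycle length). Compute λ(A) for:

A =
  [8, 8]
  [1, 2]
λ(A) = 2

Enumerate directed cycles and compute their means (weight / length). Sample:
  cycle 0 → 0: weight = 8, length = 1, mean = 8/1 ≈ 8.000
  cycle 1 → 1: weight = 2, length = 1, mean = 2/1 ≈ 2.000
  cycle 0 → 1 → 0: weight = 9, length = 2, mean = 9/2 ≈ 4.500
  cycle 1 → 0 → 1: weight = 9, length = 2, mean = 9/2 ≈ 4.500
Minimum mean = 2.000, attained e.g. along the cycle 1 → 1 with weight 2 and length 1. So λ(A) = 2/1 = 2.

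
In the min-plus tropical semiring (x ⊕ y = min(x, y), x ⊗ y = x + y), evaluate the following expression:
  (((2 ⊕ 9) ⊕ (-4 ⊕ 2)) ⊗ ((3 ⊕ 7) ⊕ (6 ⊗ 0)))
(((2 ⊕ 9) ⊕ (-4 ⊕ 2)) ⊗ ((3 ⊕ 7) ⊕ (6 ⊗ 0))) = -1

Expand innermost to outermost. Recall ⊕ takes the minimum of its arguments and ⊗ takes their sum. Working out the expression (((2 ⊕ 9) ⊕ (-4 ⊕ 2)) ⊗ ((3 ⊕ 7) ⊕ (6 ⊗ 0))) gives -1.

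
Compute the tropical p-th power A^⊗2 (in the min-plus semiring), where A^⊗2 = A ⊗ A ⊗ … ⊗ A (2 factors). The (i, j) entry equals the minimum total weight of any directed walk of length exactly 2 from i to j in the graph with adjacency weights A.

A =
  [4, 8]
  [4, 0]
A^⊗2 =
  [8, 8]
  [4, 0]

Each entry (A^⊗2)_ij equals the minimum over all length-2 walks i = v_0 → v_1 → … → v_2 = j of Σ_t A[v_t][v_{t+1}]. For example, for (i, j) = (0, 1) we minimise over 2 possible intermediate vertex sequences; the minimum is 8, attained along the walk 0 → 1 → 1.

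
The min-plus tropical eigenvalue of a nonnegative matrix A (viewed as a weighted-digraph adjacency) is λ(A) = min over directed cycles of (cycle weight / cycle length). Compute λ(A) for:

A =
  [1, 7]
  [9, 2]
λ(A) = 1

Enumerate directed cycles and compute their means (weight / length). Sample:
  cycle 0 → 0: weight = 1, length = 1, mean = 1/1 ≈ 1.000
  cycle 1 → 1: weight = 2, length = 1, mean = 2/1 ≈ 2.000
  cycle 0 → 1 → 0: weight = 16, length = 2, mean = 16/2 ≈ 8.000
  cycle 1 → 0 → 1: weight = 16, length = 2, mean = 16/2 ≈ 8.000
Minimum mean = 1.000, attained e.g. along the cycle 0 → 0 with weight 1 and length 1. So λ(A) = 1/1 = 1.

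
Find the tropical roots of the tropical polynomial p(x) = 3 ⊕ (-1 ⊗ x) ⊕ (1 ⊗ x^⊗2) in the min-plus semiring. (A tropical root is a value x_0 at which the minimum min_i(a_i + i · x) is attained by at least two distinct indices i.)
Roots: {-2, 4}

Each tropical root is a break point of the lower envelope of the lines y = a_i + i · x (there are 3 lines, with slopes 0, 1, ..., 2). Only the lines that attain the minimum somewhere contribute to roots; other lines are dominated. Here the surviving (envelope) indices are i = 2, i = 1, i = 0.
Intersections between consecutive envelope lines give the roots: for adjacent envelope indices i < j the intersection is x = (a_i − a_j) / (j − i). Reading off the sorted break points: {-2, 4}.
Verification: at each break x_0, at least two indices attain the minimum of min_i(a_i + i · x_0).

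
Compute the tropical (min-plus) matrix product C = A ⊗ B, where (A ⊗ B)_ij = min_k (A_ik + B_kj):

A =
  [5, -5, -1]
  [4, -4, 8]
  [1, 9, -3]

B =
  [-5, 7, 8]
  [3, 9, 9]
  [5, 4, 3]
A ⊗ B =
  [-2, 3, 2]
  [-1, 5, 5]
  [-4, 1, 0]

Apply the min-plus product entry-by-entry:
  C[0][0] = min over k of (A[0][0] + B[0][0] = 5 + -5 = 0, A[0][1] + B[1][0] = -5 + 3 = -2, A[0][2] + B[2][0] = -1 + 5 = 4) = -2 (attained at k = 1)
  C[0][1] = min over k of (A[0][0] + B[0][1] = 5 + 7 = 12, A[0][1] + B[1][1] = -5 + 9 = 4, A[0][2] + B[2][1] = -1 + 4 = 3) = 3 (attained at k = 2)
  C[0][2] = min over k of (A[0][0] + B[0][2] = 5 + 8 = 13, A[0][1] + B[1][2] = -5 + 9 = 4, A[0][2] + B[2][2] = -1 + 3 = 2) = 2 (attained at k = 2)
  C[1][0] = min over k of (A[1][0] + B[0][0] = 4 + -5 = -1, A[1][1] + B[1][0] = -4 + 3 = -1, A[1][2] + B[2][0] = 8 + 5 = 13) = -1 (attained at k = 0)
  C[1][1] = min over k of (A[1][0] + B[0][1] = 4 + 7 = 11, A[1][1] + B[1][1] = -4 + 9 = 5, A[1][2] + B[2][1] = 8 + 4 = 12) = 5 (attained at k = 1)
  C[1][2] = min over k of (A[1][0] + B[0][2] = 4 + 8 = 12, A[1][1] + B[1][2] = -4 + 9 = 5, A[1][2] + B[2][2] = 8 + 3 = 11) = 5 (attained at k = 1)
  C[2][0] = min over k of (A[2][0] + B[0][0] = 1 + -5 = -4, A[2][1] + B[1][0] = 9 + 3 = 12, A[2][2] + B[2][0] = -3 + 5 = 2) = -4 (attained at k = 0)
  C[2][1] = min over k of (A[2][0] + B[0][1] = 1 + 7 = 8, A[2][1] + B[1][1] = 9 + 9 = 18, A[2][2] + B[2][1] = -3 + 4 = 1) = 1 (attained at k = 2)
  C[2][2] = min over k of (A[2][0] + B[0][2] = 1 + 8 = 9, A[2][1] + B[1][2] = 9 + 9 = 18, A[2][2] + B[2][2] = -3 + 3 = 0) = 0 (attained at k = 2)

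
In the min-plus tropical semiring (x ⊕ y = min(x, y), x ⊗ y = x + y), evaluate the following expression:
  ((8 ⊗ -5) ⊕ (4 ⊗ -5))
((8 ⊗ -5) ⊕ (4 ⊗ -5)) = -1

Expand innermost to outermost. Recall ⊕ takes the minimum of its arguments and ⊗ takes their sum. Working out the expression ((8 ⊗ -5) ⊕ (4 ⊗ -5)) gives -1.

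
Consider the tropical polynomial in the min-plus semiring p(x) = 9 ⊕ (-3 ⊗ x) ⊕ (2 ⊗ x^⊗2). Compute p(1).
p(1) = -2

A tropical monomial a ⊗ x^⊗i evaluates to a + i · x. Evaluating each term at x = 1:
  Term 0 contributes 9 + 0 · 1 = 9
  Term 1 contributes -3 + 1 · 1 = -2
  Term 2 contributes 2 + 2 · 1 = 4
p(1) = ⊕ of these = min[9, -2, 4] = -2.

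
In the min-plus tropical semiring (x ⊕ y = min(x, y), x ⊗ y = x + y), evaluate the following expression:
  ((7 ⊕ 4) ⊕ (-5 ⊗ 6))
((7 ⊕ 4) ⊕ (-5 ⊗ 6)) = 1

Expand innermost to outermost. Recall ⊕ takes the minimum of its arguments and ⊗ takes their sum. Working out the expression ((7 ⊕ 4) ⊕ (-5 ⊗ 6)) gives 1.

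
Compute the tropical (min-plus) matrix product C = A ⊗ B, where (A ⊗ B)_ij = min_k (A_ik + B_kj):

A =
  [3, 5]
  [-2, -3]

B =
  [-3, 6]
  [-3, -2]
A ⊗ B =
  [0, 3]
  [-6, -5]

Apply the min-plus product entry-by-entry:
  C[0][0] = min over k of (A[0][0] + B[0][0] = 3 + -3 = 0, A[0][1] + B[1][0] = 5 + -3 = 2) = 0 (attained at k = 0)
  C[0][1] = min over k of (A[0][0] + B[0][1] = 3 + 6 = 9, A[0][1] + B[1][1] = 5 + -2 = 3) = 3 (attained at k = 1)
  C[1][0] = min over k of (A[1][0] + B[0][0] = -2 + -3 = -5, A[1][1] + B[1][0] = -3 + -3 = -6) = -6 (attained at k = 1)
  C[1][1] = min over k of (A[1][0] + B[0][1] = -2 + 6 = 4, A[1][1] + B[1][1] = -3 + -2 = -5) = -5 (attained at k = 1)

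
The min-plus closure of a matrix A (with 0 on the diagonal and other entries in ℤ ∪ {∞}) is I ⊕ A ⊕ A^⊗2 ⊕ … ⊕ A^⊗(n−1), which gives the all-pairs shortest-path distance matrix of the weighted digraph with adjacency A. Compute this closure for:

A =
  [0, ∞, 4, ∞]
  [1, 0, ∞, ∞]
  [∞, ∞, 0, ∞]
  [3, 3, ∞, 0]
Closure =
  [0, ∞, 4, ∞]
  [1, 0, 5, ∞]
  [∞, ∞, 0, ∞]
  [3, 3, 7, 0]

This is the Floyd-Warshall all-pairs shortest-path computation. For each intermediate vertex k = 0, 1, …, 3, update dist[i][j] ← min(dist[i][j], dist[i][k] + dist[k][j]). The final matrix gives, for each (i, j), the minimum total weight of any directed path from i to j (possibly empty when i = j).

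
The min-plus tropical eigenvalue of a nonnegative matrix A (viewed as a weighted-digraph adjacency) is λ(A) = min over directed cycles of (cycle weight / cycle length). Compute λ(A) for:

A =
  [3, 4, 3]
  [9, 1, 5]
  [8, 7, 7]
λ(A) = 1

Enumerate directed cycles and compute their means (weight / length). Sample:
  cycle 0 → 0: weight = 3, length = 1, mean = 3/1 ≈ 3.000
  cycle 1 → 1: weight = 1, length = 1, mean = 1/1 ≈ 1.000
  cycle 2 → 2: weight = 7, length = 1, mean = 7/1 ≈ 7.000
  cycle 0 → 1 → 0: weight = 13, length = 2, mean = 13/2 ≈ 6.500
  cycle 0 → 2 → 0: weight = 11, length = 2, mean = 11/2 ≈ 5.500
  cycle 1 → 0 → 1: weight = 13, length = 2, mean = 13/2 ≈ 6.500
Minimum mean = 1.000, attained e.g. along the cycle 1 → 1 with weight 1 and length 1. So λ(A) = 1/1 = 1.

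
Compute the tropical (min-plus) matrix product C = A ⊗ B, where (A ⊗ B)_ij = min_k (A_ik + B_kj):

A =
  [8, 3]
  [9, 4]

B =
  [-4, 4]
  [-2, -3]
A ⊗ B =
  [1, 0]
  [2, 1]

Apply the min-plus product entry-by-entry:
  C[0][0] = min over k of (A[0][0] + B[0][0] = 8 + -4 = 4, A[0][1] + B[1][0] = 3 + -2 = 1) = 1 (attained at k = 1)
  C[0][1] = min over k of (A[0][0] + B[0][1] = 8 + 4 = 12, A[0][1] + B[1][1] = 3 + -3 = 0) = 0 (attained at k = 1)
  C[1][0] = min over k of (A[1][0] + B[0][0] = 9 + -4 = 5, A[1][1] + B[1][0] = 4 + -2 = 2) = 2 (attained at k = 1)
  C[1][1] = min over k of (A[1][0] + B[0][1] = 9 + 4 = 13, A[1][1] + B[1][1] = 4 + -3 = 1) = 1 (attained at k = 1)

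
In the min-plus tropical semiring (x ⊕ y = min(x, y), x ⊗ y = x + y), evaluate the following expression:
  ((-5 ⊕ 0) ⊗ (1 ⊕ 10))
((-5 ⊕ 0) ⊗ (1 ⊕ 10)) = -4

Expand innermost to outermost. Recall ⊕ takes the minimum of its arguments and ⊗ takes their sum. Working out the expression ((-5 ⊕ 0) ⊗ (1 ⊕ 10)) gives -4.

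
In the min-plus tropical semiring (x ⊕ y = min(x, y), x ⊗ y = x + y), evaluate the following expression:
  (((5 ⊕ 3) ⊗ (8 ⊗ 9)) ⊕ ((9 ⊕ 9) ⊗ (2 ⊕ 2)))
(((5 ⊕ 3) ⊗ (8 ⊗ 9)) ⊕ ((9 ⊕ 9) ⊗ (2 ⊕ 2))) = 11

Expand innermost to outermost. Recall ⊕ takes the minimum of its arguments and ⊗ takes their sum. Working out the expression (((5 ⊕ 3) ⊗ (8 ⊗ 9)) ⊕ ((9 ⊕ 9) ⊗ (2 ⊕ 2))) gives 11.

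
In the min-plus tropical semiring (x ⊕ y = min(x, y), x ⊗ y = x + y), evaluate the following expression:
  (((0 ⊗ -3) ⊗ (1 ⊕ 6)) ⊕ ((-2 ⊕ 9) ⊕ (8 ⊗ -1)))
(((0 ⊗ -3) ⊗ (1 ⊕ 6)) ⊕ ((-2 ⊕ 9) ⊕ (8 ⊗ -1))) = -2

Expand innermost to outermost. Recall ⊕ takes the minimum of its arguments and ⊗ takes their sum. Working out the expression (((0 ⊗ -3) ⊗ (1 ⊕ 6)) ⊕ ((-2 ⊕ 9) ⊕ (8 ⊗ -1))) gives -2.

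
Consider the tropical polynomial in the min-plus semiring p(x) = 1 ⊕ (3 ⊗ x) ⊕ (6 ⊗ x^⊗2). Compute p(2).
p(2) = 1

A tropical monomial a ⊗ x^⊗i evaluates to a + i · x. Evaluating each term at x = 2:
  Term 0 contributes 1 + 0 · 2 = 1
  Term 1 contributes 3 + 1 · 2 = 5
  Term 2 contributes 6 + 2 · 2 = 10
p(2) = ⊕ of these = min[1, 5, 10] = 1.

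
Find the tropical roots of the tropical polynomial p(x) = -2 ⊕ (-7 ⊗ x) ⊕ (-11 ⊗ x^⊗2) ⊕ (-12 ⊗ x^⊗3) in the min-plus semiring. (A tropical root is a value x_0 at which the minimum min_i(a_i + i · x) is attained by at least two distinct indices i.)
Roots: {1, 4, 5}

Each tropical root is a break point of the lower envelope of the lines y = a_i + i · x (there are 4 lines, with slopes 0, 1, ..., 3). Only the lines that attain the minimum somewhere contribute to roots; other lines are dominated. Here the surviving (envelope) indices are i = 3, i = 2, i = 1, i = 0.
Intersections between consecutive envelope lines give the roots: for adjacent envelope indices i < j the intersection is x = (a_i − a_j) / (j − i). Reading off the sorted break points: {1, 4, 5}.
Verification: at each break x_0, at least two indices attain the minimum of min_i(a_i + i · x_0).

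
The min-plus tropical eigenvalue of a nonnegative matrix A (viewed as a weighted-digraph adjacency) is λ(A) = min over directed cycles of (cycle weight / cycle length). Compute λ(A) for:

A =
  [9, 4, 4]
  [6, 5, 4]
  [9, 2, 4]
λ(A) = 3

Enumerate directed cycles and compute their means (weight / length). Sample:
  cycle 0 → 0: weight = 9, length = 1, mean = 9/1 ≈ 9.000
  cycle 1 → 1: weight = 5, length = 1, mean = 5/1 ≈ 5.000
  cycle 2 → 2: weight = 4, length = 1, mean = 4/1 ≈ 4.000
  cycle 0 → 1 → 0: weight = 10, length = 2, mean = 10/2 ≈ 5.000
  cycle 0 → 2 → 0: weight = 13, length = 2, mean = 13/2 ≈ 6.500
  cycle 1 → 0 → 1: weight = 10, length = 2, mean = 10/2 ≈ 5.000
Minimum mean = 3.000, attained e.g. along the cycle 1 → 2 → 1 with weight 6 and length 2. So λ(A) = 6/2 = 3.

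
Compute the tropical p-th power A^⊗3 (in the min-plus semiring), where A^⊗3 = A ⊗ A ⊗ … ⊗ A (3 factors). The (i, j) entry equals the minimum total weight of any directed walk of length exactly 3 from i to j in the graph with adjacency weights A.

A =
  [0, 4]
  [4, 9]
A^⊗3 =
  [0, 4]
  [4, 8]

Each entry (A^⊗3)_ij equals the minimum over all length-3 walks i = v_0 → v_1 → … → v_3 = j of Σ_t A[v_t][v_{t+1}]. For example, for (i, j) = (0, 1) we minimise over 4 possible intermediate vertex sequences; the minimum is 4, attained along the walk 0 → 0 → 0 → 1.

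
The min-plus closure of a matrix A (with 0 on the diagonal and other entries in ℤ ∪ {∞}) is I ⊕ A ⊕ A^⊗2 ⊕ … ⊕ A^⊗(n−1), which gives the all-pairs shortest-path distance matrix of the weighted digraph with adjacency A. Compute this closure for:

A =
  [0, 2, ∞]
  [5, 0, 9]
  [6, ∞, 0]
Closure =
  [0, 2, 11]
  [5, 0, 9]
  [6, 8, 0]

This is the Floyd-Warshall all-pairs shortest-path computation. For each intermediate vertex k = 0, 1, …, 2, update dist[i][j] ← min(dist[i][j], dist[i][k] + dist[k][j]). The final matrix gives, for each (i, j), the minimum total weight of any directed path from i to j (possibly empty when i = j).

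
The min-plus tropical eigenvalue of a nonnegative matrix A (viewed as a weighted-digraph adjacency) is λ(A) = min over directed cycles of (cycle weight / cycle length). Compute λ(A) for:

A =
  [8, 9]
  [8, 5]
λ(A) = 5

Enumerate directed cycles and compute their means (weight / length). Sample:
  cycle 0 → 0: weight = 8, length = 1, mean = 8/1 ≈ 8.000
  cycle 1 → 1: weight = 5, length = 1, mean = 5/1 ≈ 5.000
  cycle 0 → 1 → 0: weight = 17, length = 2, mean = 17/2 ≈ 8.500
  cycle 1 → 0 → 1: weight = 17, length = 2, mean = 17/2 ≈ 8.500
Minimum mean = 5.000, attained e.g. along the cycle 1 → 1 with weight 5 and length 1. So λ(A) = 5/1 = 5.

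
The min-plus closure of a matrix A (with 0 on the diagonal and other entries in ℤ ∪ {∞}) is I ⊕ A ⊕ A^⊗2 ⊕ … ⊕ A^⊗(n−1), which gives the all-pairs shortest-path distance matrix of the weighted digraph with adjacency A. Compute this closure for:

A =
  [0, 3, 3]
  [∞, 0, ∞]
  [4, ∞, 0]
Closure =
  [0, 3, 3]
  [∞, 0, ∞]
  [4, 7, 0]

This is the Floyd-Warshall all-pairs shortest-path computation. For each intermediate vertex k = 0, 1, …, 2, update dist[i][j] ← min(dist[i][j], dist[i][k] + dist[k][j]). The final matrix gives, for each (i, j), the minimum total weight of any directed path from i to j (possibly empty when i = j).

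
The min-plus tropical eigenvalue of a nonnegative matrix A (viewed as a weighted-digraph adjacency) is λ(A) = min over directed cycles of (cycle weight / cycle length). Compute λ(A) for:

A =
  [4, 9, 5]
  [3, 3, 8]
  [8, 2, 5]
λ(A) = 3

Enumerate directed cycles and compute their means (weight / length). Sample:
  cycle 0 → 0: weight = 4, length = 1, mean = 4/1 ≈ 4.000
  cycle 1 → 1: weight = 3, length = 1, mean = 3/1 ≈ 3.000
  cycle 2 → 2: weight = 5, length = 1, mean = 5/1 ≈ 5.000
  cycle 0 → 1 → 0: weight = 12, length = 2, mean = 12/2 ≈ 6.000
  cycle 0 → 2 → 0: weight = 13, length = 2, mean = 13/2 ≈ 6.500
  cycle 1 → 0 → 1: weight = 12, length = 2, mean = 12/2 ≈ 6.000
Minimum mean = 3.000, attained e.g. along the cycle 1 → 1 with weight 3 and length 1. So λ(A) = 3/1 = 3.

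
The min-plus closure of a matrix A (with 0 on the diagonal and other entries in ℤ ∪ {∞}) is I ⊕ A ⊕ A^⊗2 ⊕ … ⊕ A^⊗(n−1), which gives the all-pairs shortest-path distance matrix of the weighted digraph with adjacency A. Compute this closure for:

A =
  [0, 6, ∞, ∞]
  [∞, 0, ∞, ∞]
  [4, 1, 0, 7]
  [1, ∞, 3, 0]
Closure =
  [0, 6, ∞, ∞]
  [∞, 0, ∞, ∞]
  [4, 1, 0, 7]
  [1, 4, 3, 0]

This is the Floyd-Warshall all-pairs shortest-path computation. For each intermediate vertex k = 0, 1, …, 3, update dist[i][j] ← min(dist[i][j], dist[i][k] + dist[k][j]). The final matrix gives, for each (i, j), the minimum total weight of any directed path from i to j (possibly empty when i = j).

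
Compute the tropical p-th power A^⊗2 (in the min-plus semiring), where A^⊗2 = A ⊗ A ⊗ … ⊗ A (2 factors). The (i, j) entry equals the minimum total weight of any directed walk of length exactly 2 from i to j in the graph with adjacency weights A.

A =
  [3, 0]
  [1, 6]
A^⊗2 =
  [1, 3]
  [4, 1]

Each entry (A^⊗2)_ij equals the minimum over all length-2 walks i = v_0 → v_1 → … → v_2 = j of Σ_t A[v_t][v_{t+1}]. For example, for (i, j) = (0, 1) we minimise over 2 possible intermediate vertex sequences; the minimum is 3, attained along the walk 0 → 0 → 1.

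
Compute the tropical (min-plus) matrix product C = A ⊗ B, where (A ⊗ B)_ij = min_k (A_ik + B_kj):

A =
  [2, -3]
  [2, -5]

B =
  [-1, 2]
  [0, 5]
A ⊗ B =
  [-3, 2]
  [-5, 0]

Apply the min-plus product entry-by-entry:
  C[0][0] = min over k of (A[0][0] + B[0][0] = 2 + -1 = 1, A[0][1] + B[1][0] = -3 + 0 = -3) = -3 (attained at k = 1)
  C[0][1] = min over k of (A[0][0] + B[0][1] = 2 + 2 = 4, A[0][1] + B[1][1] = -3 + 5 = 2) = 2 (attained at k = 1)
  C[1][0] = min over k of (A[1][0] + B[0][0] = 2 + -1 = 1, A[1][1] + B[1][0] = -5 + 0 = -5) = -5 (attained at k = 1)
  C[1][1] = min over k of (A[1][0] + B[0][1] = 2 + 2 = 4, A[1][1] + B[1][1] = -5 + 5 = 0) = 0 (attained at k = 1)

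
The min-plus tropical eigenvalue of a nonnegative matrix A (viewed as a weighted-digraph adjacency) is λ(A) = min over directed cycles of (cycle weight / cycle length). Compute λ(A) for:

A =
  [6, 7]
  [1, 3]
λ(A) = 3

Enumerate directed cycles and compute their means (weight / length). Sample:
  cycle 0 → 0: weight = 6, length = 1, mean = 6/1 ≈ 6.000
  cycle 1 → 1: weight = 3, length = 1, mean = 3/1 ≈ 3.000
  cycle 0 → 1 → 0: weight = 8, length = 2, mean = 8/2 ≈ 4.000
  cycle 1 → 0 → 1: weight = 8, length = 2, mean = 8/2 ≈ 4.000
Minimum mean = 3.000, attained e.g. along the cycle 1 → 1 with weight 3 and length 1. So λ(A) = 3/1 = 3.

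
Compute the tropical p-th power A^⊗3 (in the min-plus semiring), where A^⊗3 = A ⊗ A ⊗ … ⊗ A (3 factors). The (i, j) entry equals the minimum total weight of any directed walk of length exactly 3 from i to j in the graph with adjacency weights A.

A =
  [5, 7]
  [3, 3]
A^⊗3 =
  [13, 13]
  [9, 9]

Each entry (A^⊗3)_ij equals the minimum over all length-3 walks i = v_0 → v_1 → … → v_3 = j of Σ_t A[v_t][v_{t+1}]. For example, for (i, j) = (0, 1) we minimise over 4 possible intermediate vertex sequences; the minimum is 13, attained along the walk 0 → 1 → 1 → 1.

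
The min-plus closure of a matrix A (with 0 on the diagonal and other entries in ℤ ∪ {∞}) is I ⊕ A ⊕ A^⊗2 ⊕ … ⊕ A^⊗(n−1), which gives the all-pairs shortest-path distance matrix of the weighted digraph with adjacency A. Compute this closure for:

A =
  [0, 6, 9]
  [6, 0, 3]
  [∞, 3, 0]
Closure =
  [0, 6, 9]
  [6, 0, 3]
  [9, 3, 0]

This is the Floyd-Warshall all-pairs shortest-path computation. For each intermediate vertex k = 0, 1, …, 2, update dist[i][j] ← min(dist[i][j], dist[i][k] + dist[k][j]). The final matrix gives, for each (i, j), the minimum total weight of any directed path from i to j (possibly empty when i = j).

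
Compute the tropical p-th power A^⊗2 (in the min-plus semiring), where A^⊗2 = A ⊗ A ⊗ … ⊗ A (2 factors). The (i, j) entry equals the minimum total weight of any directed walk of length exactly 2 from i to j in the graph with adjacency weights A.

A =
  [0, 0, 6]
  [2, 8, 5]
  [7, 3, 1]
A^⊗2 =
  [0, 0, 5]
  [2, 2, 6]
  [5, 4, 2]

Each entry (A^⊗2)_ij equals the minimum over all length-2 walks i = v_0 → v_1 → … → v_2 = j of Σ_t A[v_t][v_{t+1}]. For example, for (i, j) = (0, 2) we minimise over 3 possible intermediate vertex sequences; the minimum is 5, attained along the walk 0 → 1 → 2.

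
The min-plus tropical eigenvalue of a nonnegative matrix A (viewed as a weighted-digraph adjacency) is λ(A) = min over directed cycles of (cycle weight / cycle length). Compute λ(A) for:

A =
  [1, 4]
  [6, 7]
λ(A) = 1

Enumerate directed cycles and compute their means (weight / length). Sample:
  cycle 0 → 0: weight = 1, length = 1, mean = 1/1 ≈ 1.000
  cycle 1 → 1: weight = 7, length = 1, mean = 7/1 ≈ 7.000
  cycle 0 → 1 → 0: weight = 10, length = 2, mean = 10/2 ≈ 5.000
  cycle 1 → 0 → 1: weight = 10, length = 2, mean = 10/2 ≈ 5.000
Minimum mean = 1.000, attained e.g. along the cycle 0 → 0 with weight 1 and length 1. So λ(A) = 1/1 = 1.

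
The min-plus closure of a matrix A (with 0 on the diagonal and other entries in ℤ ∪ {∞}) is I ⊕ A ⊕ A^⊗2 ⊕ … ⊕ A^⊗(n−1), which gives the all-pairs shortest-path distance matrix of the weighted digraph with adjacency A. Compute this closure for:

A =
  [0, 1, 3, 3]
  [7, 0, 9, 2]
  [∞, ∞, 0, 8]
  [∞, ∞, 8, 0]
Closure =
  [0, 1, 3, 3]
  [7, 0, 9, 2]
  [∞, ∞, 0, 8]
  [∞, ∞, 8, 0]

This is the Floyd-Warshall all-pairs shortest-path computation. For each intermediate vertex k = 0, 1, …, 3, update dist[i][j] ← min(dist[i][j], dist[i][k] + dist[k][j]). The final matrix gives, for each (i, j), the minimum total weight of any directed path from i to j (possibly empty when i = j).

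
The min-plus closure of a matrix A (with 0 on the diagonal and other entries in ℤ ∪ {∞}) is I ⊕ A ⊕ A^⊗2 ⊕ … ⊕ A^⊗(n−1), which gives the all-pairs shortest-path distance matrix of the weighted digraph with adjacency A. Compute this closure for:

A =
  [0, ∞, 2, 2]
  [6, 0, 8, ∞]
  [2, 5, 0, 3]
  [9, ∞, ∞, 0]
Closure =
  [0, 7, 2, 2]
  [6, 0, 8, 8]
  [2, 5, 0, 3]
  [9, 16, 11, 0]

This is the Floyd-Warshall all-pairs shortest-path computation. For each intermediate vertex k = 0, 1, …, 3, update dist[i][j] ← min(dist[i][j], dist[i][k] + dist[k][j]). The final matrix gives, for each (i, j), the minimum total weight of any directed path from i to j (possibly empty when i = j).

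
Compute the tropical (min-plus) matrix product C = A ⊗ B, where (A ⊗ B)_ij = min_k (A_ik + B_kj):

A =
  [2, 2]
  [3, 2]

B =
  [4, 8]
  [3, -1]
A ⊗ B =
  [5, 1]
  [5, 1]

Apply the min-plus product entry-by-entry:
  C[0][0] = min over k of (A[0][0] + B[0][0] = 2 + 4 = 6, A[0][1] + B[1][0] = 2 + 3 = 5) = 5 (attained at k = 1)
  C[0][1] = min over k of (A[0][0] + B[0][1] = 2 + 8 = 10, A[0][1] + B[1][1] = 2 + -1 = 1) = 1 (attained at k = 1)
  C[1][0] = min over k of (A[1][0] + B[0][0] = 3 + 4 = 7, A[1][1] + B[1][0] = 2 + 3 = 5) = 5 (attained at k = 1)
  C[1][1] = min over k of (A[1][0] + B[0][1] = 3 + 8 = 11, A[1][1] + B[1][1] = 2 + -1 = 1) = 1 (attained at k = 1)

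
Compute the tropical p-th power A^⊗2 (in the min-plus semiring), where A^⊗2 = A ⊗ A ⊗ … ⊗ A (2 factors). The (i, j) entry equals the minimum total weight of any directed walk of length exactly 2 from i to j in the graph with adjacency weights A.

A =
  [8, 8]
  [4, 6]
A^⊗2 =
  [12, 14]
  [10, 12]

Each entry (A^⊗2)_ij equals the minimum over all length-2 walks i = v_0 → v_1 → … → v_2 = j of Σ_t A[v_t][v_{t+1}]. For example, for (i, j) = (0, 1) we minimise over 2 possible intermediate vertex sequences; the minimum is 14, attained along the walk 0 → 1 → 1.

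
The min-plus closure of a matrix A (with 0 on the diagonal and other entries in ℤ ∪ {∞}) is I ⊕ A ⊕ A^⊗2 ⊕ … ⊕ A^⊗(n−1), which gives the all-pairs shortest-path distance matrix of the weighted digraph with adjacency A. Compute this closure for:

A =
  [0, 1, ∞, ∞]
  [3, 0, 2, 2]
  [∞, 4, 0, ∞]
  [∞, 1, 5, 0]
Closure =
  [0, 1, 3, 3]
  [3, 0, 2, 2]
  [7, 4, 0, 6]
  [4, 1, 3, 0]

This is the Floyd-Warshall all-pairs shortest-path computation. For each intermediate vertex k = 0, 1, …, 3, update dist[i][j] ← min(dist[i][j], dist[i][k] + dist[k][j]). The final matrix gives, for each (i, j), the minimum total weight of any directed path from i to j (possibly empty when i = j).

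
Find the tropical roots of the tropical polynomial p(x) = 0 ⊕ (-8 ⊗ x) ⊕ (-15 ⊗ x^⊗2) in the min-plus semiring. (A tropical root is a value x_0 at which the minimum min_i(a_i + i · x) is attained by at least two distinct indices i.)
Roots: {7, 8}

Each tropical root is a break point of the lower envelope of the lines y = a_i + i · x (there are 3 lines, with slopes 0, 1, ..., 2). Only the lines that attain the minimum somewhere contribute to roots; other lines are dominated. Here the surviving (envelope) indices are i = 2, i = 1, i = 0.
Intersections between consecutive envelope lines give the roots: for adjacent envelope indices i < j the intersection is x = (a_i − a_j) / (j − i). Reading off the sorted break points: {7, 8}.
Verification: at each break x_0, at least two indices attain the minimum of min_i(a_i + i · x_0).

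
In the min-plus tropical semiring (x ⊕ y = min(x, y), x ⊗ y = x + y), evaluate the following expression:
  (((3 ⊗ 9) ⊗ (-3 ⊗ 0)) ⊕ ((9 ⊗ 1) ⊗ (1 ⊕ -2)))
(((3 ⊗ 9) ⊗ (-3 ⊗ 0)) ⊕ ((9 ⊗ 1) ⊗ (1 ⊕ -2))) = 8

Expand innermost to outermost. Recall ⊕ takes the minimum of its arguments and ⊗ takes their sum. Working out the expression (((3 ⊗ 9) ⊗ (-3 ⊗ 0)) ⊕ ((9 ⊗ 1) ⊗ (1 ⊕ -2))) gives 8.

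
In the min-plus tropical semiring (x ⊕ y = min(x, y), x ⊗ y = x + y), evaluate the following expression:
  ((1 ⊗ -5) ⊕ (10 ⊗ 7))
((1 ⊗ -5) ⊕ (10 ⊗ 7)) = -4

Expand innermost to outermost. Recall ⊕ takes the minimum of its arguments and ⊗ takes their sum. Working out the expression ((1 ⊗ -5) ⊕ (10 ⊗ 7)) gives -4.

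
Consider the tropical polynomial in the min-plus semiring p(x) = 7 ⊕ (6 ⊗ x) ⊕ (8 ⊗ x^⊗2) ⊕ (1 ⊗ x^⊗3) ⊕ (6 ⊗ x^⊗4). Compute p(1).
p(1) = 4

A tropical monomial a ⊗ x^⊗i evaluates to a + i · x. Evaluating each term at x = 1:
  Term 0 contributes 7 + 0 · 1 = 7
  Term 1 contributes 6 + 1 · 1 = 7
  Term 2 contributes 8 + 2 · 1 = 10
  Term 3 contributes 1 + 3 · 1 = 4
  Term 4 contributes 6 + 4 · 1 = 10
p(1) = ⊕ of these = min[7, 7, 10, 4, 10] = 4.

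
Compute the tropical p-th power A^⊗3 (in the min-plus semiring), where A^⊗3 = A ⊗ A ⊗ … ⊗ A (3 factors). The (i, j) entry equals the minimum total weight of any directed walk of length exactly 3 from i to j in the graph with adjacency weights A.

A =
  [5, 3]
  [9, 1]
A^⊗3 =
  [13, 5]
  [11, 3]

Each entry (A^⊗3)_ij equals the minimum over all length-3 walks i = v_0 → v_1 → … → v_3 = j of Σ_t A[v_t][v_{t+1}]. For example, for (i, j) = (0, 1) we minimise over 4 possible intermediate vertex sequences; the minimum is 5, attained along the walk 0 → 1 → 1 → 1.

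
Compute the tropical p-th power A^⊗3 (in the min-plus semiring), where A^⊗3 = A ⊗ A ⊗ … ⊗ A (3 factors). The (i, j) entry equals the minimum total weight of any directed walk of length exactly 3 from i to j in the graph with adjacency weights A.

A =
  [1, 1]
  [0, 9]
A^⊗3 =
  [2, 2]
  [1, 2]

Each entry (A^⊗3)_ij equals the minimum over all length-3 walks i = v_0 → v_1 → … → v_3 = j of Σ_t A[v_t][v_{t+1}]. For example, for (i, j) = (0, 1) we minimise over 4 possible intermediate vertex sequences; the minimum is 2, attained along the walk 0 → 1 → 0 → 1.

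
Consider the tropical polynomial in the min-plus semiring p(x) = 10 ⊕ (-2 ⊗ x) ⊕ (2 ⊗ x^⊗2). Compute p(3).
p(3) = 1

A tropical monomial a ⊗ x^⊗i evaluates to a + i · x. Evaluating each term at x = 3:
  Term 0 contributes 10 + 0 · 3 = 10
  Term 1 contributes -2 + 1 · 3 = 1
  Term 2 contributes 2 + 2 · 3 = 8
p(3) = ⊕ of these = min[10, 1, 8] = 1.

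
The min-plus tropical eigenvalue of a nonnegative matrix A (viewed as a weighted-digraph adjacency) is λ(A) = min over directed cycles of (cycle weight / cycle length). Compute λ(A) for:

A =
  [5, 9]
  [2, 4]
λ(A) = 4

Enumerate directed cycles and compute their means (weight / length). Sample:
  cycle 0 → 0: weight = 5, length = 1, mean = 5/1 ≈ 5.000
  cycle 1 → 1: weight = 4, length = 1, mean = 4/1 ≈ 4.000
  cycle 0 → 1 → 0: weight = 11, length = 2, mean = 11/2 ≈ 5.500
  cycle 1 → 0 → 1: weight = 11, length = 2, mean = 11/2 ≈ 5.500
Minimum mean = 4.000, attained e.g. along the cycle 1 → 1 with weight 4 and length 1. So λ(A) = 4/1 = 4.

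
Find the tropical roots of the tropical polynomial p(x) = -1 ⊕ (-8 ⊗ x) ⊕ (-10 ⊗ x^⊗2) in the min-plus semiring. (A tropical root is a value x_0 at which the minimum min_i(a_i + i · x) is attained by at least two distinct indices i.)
Roots: {2, 7}

Each tropical root is a break point of the lower envelope of the lines y = a_i + i · x (there are 3 lines, with slopes 0, 1, ..., 2). Only the lines that attain the minimum somewhere contribute to roots; other lines are dominated. Here the surviving (envelope) indices are i = 2, i = 1, i = 0.
Intersections between consecutive envelope lines give the roots: for adjacent envelope indices i < j the intersection is x = (a_i − a_j) / (j − i). Reading off the sorted break points: {2, 7}.
Verification: at each break x_0, at least two indices attain the minimum of min_i(a_i + i · x_0).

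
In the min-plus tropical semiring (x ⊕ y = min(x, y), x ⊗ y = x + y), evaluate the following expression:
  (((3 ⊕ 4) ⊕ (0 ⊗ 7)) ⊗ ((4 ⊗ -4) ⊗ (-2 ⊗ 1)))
(((3 ⊕ 4) ⊕ (0 ⊗ 7)) ⊗ ((4 ⊗ -4) ⊗ (-2 ⊗ 1))) = 2

Expand innermost to outermost. Recall ⊕ takes the minimum of its arguments and ⊗ takes their sum. Working out the expression (((3 ⊕ 4) ⊕ (0 ⊗ 7)) ⊗ ((4 ⊗ -4) ⊗ (-2 ⊗ 1))) gives 2.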